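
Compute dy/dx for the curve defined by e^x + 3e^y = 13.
Differentiate the relation implicitly: treat y = y(x) and apply the chain rule, so every y-derivative picks up a y' = dy/dx factor.

With everything moved to the left-hand side, differentiate term by term:
  d/dx[e^(x)] = e^(x)
  d/dx[3e^(y)] = 3·y'·e^(y)
  d/dx[-13] = 0

Separating the contributions that come from x directly and those that come through y:
  without y':      e^(x)
  multiplying y':  3e^(y)

so (e^(x)) + (3e^(y))·y' = 0, and therefore
  dy/dx = -(e^(x))/(3e^(y)) = -e^(x - y)/3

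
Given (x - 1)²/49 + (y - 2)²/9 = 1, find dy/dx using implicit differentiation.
Differentiate both sides with respect to x, treating y as y(x). By the chain rule, any term containing y contributes a factor of y' = dy/dx when we differentiate it.

Move every term to one side and write the relation as F(x, y) = 0. Term by term,
  d/dx[(x - 1)^2/49] = 2x/49 - 2/49
  d/dx[(y - 2)^2/9] = 2·y'(y - 2)/9
  d/dx[-1] = 0

The pieces without y' make up ∂F/∂x and the coefficient of y' is ∂F/∂y:
  ∂F/∂x = 2x/49 - 2/49,
  ∂F/∂y = 2y/9 - 4/9.

Since d/dx[F] = ∂F/∂x + (∂F/∂y)·y' = 0, solve for y':
  (∂F/∂y)·y' = -∂F/∂x
  dy/dx = -(∂F/∂x)/(∂F/∂y) = -(2x/49 - 2/49)/(2y/9 - 4/9)
        = -(2(x - 1)/49)/(2(y - 2)/9) = 9(1 - x)/(49(y - 2))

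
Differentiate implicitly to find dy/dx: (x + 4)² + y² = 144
Apply d/dx to both sides, remembering that y depends on x. Each occurrence of y therefore brings in a y' = dy/dx via the chain rule.

With F(x, y) equal to the left-hand side minus the right, differentiate F term by term:
  d/dx[y^2] = 2y·y'
  d/dx[(x + 4)^2] = 2x + 8
  d/dx[-144] = 0
Adding these up, d/dx[F] = 0 becomes
  (2x + 8) + (2y)·y' = 0,
so isolating y',
  dy/dx = -(2x + 8)/(2y) = (-x - 4)/y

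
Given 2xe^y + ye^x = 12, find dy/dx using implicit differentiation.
Differentiate the relation implicitly: treat y = y(x) and apply the chain rule, so every y-derivative picks up a y' = dy/dx factor.

With everything moved to the left-hand side, differentiate term by term:
  d/dx[2x·e^(y)] = 2x·y'·e^(y) + 2e^(y)
  d/dx[y·e^(x)] = y·e^(x) + y'·e^(x)
  d/dx[-12] = 0

Separating the contributions that come from x directly and those that come through y:
  without y':      y·e^(x) + 2e^(y)
  multiplying y':  2x·e^(y) + e^(x)

so (y·e^(x) + 2e^(y)) + (2x·e^(y) + e^(x))·y' = 0, and therefore
  dy/dx = -(y·e^(x) + 2e^(y))/(2x·e^(y) + e^(x)) = (-y·e^(x) - 2e^(y))/(2x·e^(y) + e^(x))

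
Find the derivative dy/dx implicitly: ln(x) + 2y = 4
Differentiate both sides with respect to x, treating y as y(x). By the chain rule, any term containing y contributes a factor of y' = dy/dx when we differentiate it.

Move every term to one side and write the relation as F(x, y) = 0. Term by term,
  d/dx[2y] = 2·y'
  d/dx[ln(x)] = 1/x
  d/dx[-4] = 0

The pieces without y' make up ∂F/∂x and the coefficient of y' is ∂F/∂y:
  ∂F/∂x = 1/x,
  ∂F/∂y = 2.

Since d/dx[F] = ∂F/∂x + (∂F/∂y)·y' = 0, solve for y':
  (∂F/∂y)·y' = -∂F/∂x
  dy/dx = -(∂F/∂x)/(∂F/∂y) = -(1/x)/(2) = -1/(2x)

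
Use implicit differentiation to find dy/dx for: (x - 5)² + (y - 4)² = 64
Differentiate the relation implicitly: treat y = y(x) and apply the chain rule, so every y-derivative picks up a y' = dy/dx factor.

With everything moved to the left-hand side, differentiate term by term:
  d/dx[(x - 5)^2] = 2x - 10
  d/dx[(y - 4)^2] = 2·y'(y - 4)
  d/dx[-64] = 0

Separating the contributions that come from x directly and those that come through y:
  without y':      2x - 10
  multiplying y':  2y - 8

so (2x - 10) + (2y - 8)·y' = 0, and therefore
  dy/dx = -(2x - 10)/(2y - 8) = (5 - x)/(y - 4)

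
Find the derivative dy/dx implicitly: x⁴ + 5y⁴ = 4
Differentiate both sides with respect to x, treating y as y(x). By the chain rule, any term containing y contributes a factor of y' = dy/dx when we differentiate it.

Move every term to one side and write the relation as F(x, y) = 0. Term by term,
  d/dx[x^4] = 4x^3
  d/dx[5y^4] = 20y^3·y'
  d/dx[-4] = 0

The pieces without y' make up ∂F/∂x and the coefficient of y' is ∂F/∂y:
  ∂F/∂x = 4x^3,
  ∂F/∂y = 20y^3.

Since d/dx[F] = ∂F/∂x + (∂F/∂y)·y' = 0, solve for y':
  (∂F/∂y)·y' = -∂F/∂x
  dy/dx = -(∂F/∂x)/(∂F/∂y) = -(4x^3)/(20y^3) = -x^3/(5y^3)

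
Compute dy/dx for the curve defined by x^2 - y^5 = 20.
Apply d/dx to both sides, remembering that y depends on x. Each occurrence of y therefore brings in a y' = dy/dx via the chain rule.

With F(x, y) equal to the left-hand side minus the right, differentiate F term by term:
  d/dx[x^2] = 2x
  d/dx[-y^5] = -5y^4·y'
  d/dx[-20] = 0
Adding these up, d/dx[F] = 0 becomes
  (2x) + (-5y^4)·y' = 0,
so isolating y',
  dy/dx = -(2x)/(-5y^4) = 2x/(5y^4)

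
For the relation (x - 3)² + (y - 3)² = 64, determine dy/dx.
Apply d/dx to both sides, remembering that y depends on x. Each occurrence of y therefore brings in a y' = dy/dx via the chain rule.

With F(x, y) equal to the left-hand side minus the right, differentiate F term by term:
  d/dx[(x - 3)^2] = 2x - 6
  d/dx[(y - 3)^2] = 2·y'(y - 3)
  d/dx[-64] = 0
Adding these up, d/dx[F] = 0 becomes
  (2x - 6) + (2y - 6)·y' = 0,
so isolating y',
  dy/dx = -(2x - 6)/(2y - 6) = (3 - x)/(y - 3)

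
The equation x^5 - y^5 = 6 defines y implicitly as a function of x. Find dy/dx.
Take d/dx of both sides. Since y is implicitly a function of x, the chain rule attaches a y' = dy/dx factor whenever we differentiate through y.

Set F(x, y) = (left side) − (right side), so the curve is F = 0. Differentiating each term of F:
  d/dx[x^5] = 5x^4
  d/dx[-y^5] = -5y^4·y'
  d/dx[-6] = 0

Collecting, the y'-free part is the partial derivative in x and the y' coefficient is the partial derivative in y:
  ∂F/∂x = 5x^4
  ∂F/∂y = -5y^4

so d/dx[F(x, y(x))] = ∂F/∂x + (∂F/∂y)·y' = 0. Rearranging,
  dy/dx = -(∂F/∂x)/(∂F/∂y) = -(5x^4)/(-5y^4) = x^4/y^4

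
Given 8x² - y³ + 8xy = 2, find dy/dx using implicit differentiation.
Apply d/dx to both sides, remembering that y depends on x. Each occurrence of y therefore brings in a y' = dy/dx via the chain rule.

With F(x, y) equal to the left-hand side minus the right, differentiate F term by term:
  d/dx[8x^2] = 16x
  d/dx[8xy] = 8x·y' + 8y
  d/dx[-y^3] = -3y^2·y'
  d/dx[-2] = 0
Adding these up, d/dx[F] = 0 becomes
  (16x + 8y) + (8x - 3y^2)·y' = 0,
so isolating y',
  dy/dx = -(16x + 8y)/(8x - 3y^2) = 8(-2x - y)/(8x - 3y^2)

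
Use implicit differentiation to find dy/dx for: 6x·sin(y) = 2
Apply d/dx to both sides, remembering that y depends on x. Each occurrence of y therefore brings in a y' = dy/dx via the chain rule.

With F(x, y) equal to the left-hand side minus the right, differentiate F term by term:
  d/dx[6x·sin(y)] = 6x·y'·cos(y) + 6sin(y)
  d/dx[-2] = 0
Adding these up, d/dx[F] = 0 becomes
  (6sin(y)) + (6x·cos(y))·y' = 0,
so isolating y',
  dy/dx = -(6sin(y))/(6x·cos(y)) = -tan(y)/x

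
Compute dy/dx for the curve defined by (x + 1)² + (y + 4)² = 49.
Differentiate both sides with respect to x, treating y as y(x). By the chain rule, any term containing y contributes a factor of y' = dy/dx when we differentiate it.

Move every term to one side and write the relation as F(x, y) = 0. Term by term,
  d/dx[(x + 1)^2] = 2x + 2
  d/dx[(y + 4)^2] = 2·y'(y + 4)
  d/dx[-49] = 0

The pieces without y' make up ∂F/∂x and the coefficient of y' is ∂F/∂y:
  ∂F/∂x = 2x + 2,
  ∂F/∂y = 2y + 8.

Since d/dx[F] = ∂F/∂x + (∂F/∂y)·y' = 0, solve for y':
  (∂F/∂y)·y' = -∂F/∂x
  dy/dx = -(∂F/∂x)/(∂F/∂y) = -(2x + 2)/(2y + 8) = (-x - 1)/(y + 4)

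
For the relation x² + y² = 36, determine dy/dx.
Take d/dx of both sides. Since y is implicitly a function of x, the chain rule attaches a y' = dy/dx factor whenever we differentiate through y.

Set F(x, y) = (left side) − (right side), so the curve is F = 0. Differentiating each term of F:
  d/dx[x^2] = 2x
  d/dx[y^2] = 2y·y'
  d/dx[-36] = 0

Collecting, the y'-free part is the partial derivative in x and the y' coefficient is the partial derivative in y:
  ∂F/∂x = 2x
  ∂F/∂y = 2y

so d/dx[F(x, y(x))] = ∂F/∂x + (∂F/∂y)·y' = 0. Rearranging,
  dy/dx = -(∂F/∂x)/(∂F/∂y) = -(2x)/(2y) = -x/y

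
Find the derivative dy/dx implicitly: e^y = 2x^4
Differentiate the relation implicitly: treat y = y(x) and apply the chain rule, so every y-derivative picks up a y' = dy/dx factor.

With everything moved to the left-hand side, differentiate term by term:
  d/dx[-2x^4] = -8x^3
  d/dx[e^(y)] = y'·e^(y)

Separating the contributions that come from x directly and those that come through y:
  without y':      -8x^3
  multiplying y':  e^(y)

so (-8x^3) + (e^(y))·y' = 0, and therefore
  dy/dx = -(-8x^3)/(e^(y)) = 8x^3e^(-y)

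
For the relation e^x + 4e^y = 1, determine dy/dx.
Differentiate the relation implicitly: treat y = y(x) and apply the chain rule, so every y-derivative picks up a y' = dy/dx factor.

With everything moved to the left-hand side, differentiate term by term:
  d/dx[e^(x)] = e^(x)
  d/dx[4e^(y)] = 4·y'·e^(y)
  d/dx[-1] = 0

Separating the contributions that come from x directly and those that come through y:
  without y':      e^(x)
  multiplying y':  4e^(y)

so (e^(x)) + (4e^(y))·y' = 0, and therefore
  dy/dx = -(e^(x))/(4e^(y)) = -e^(x - y)/4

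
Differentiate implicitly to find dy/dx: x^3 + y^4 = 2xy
Take d/dx of both sides. Since y is implicitly a function of x, the chain rule attaches a y' = dy/dx factor whenever we differentiate through y.

Set F(x, y) = (left side) − (right side), so the curve is F = 0. Differentiating each term of F:
  d/dx[x^3] = 3x^2
  d/dx[-2xy] = -2x·y' - 2y
  d/dx[y^4] = 4y^3·y'

Collecting, the y'-free part is the partial derivative in x and the y' coefficient is the partial derivative in y:
  ∂F/∂x = 3x^2 - 2y
  ∂F/∂y = -2x + 4y^3

so d/dx[F(x, y(x))] = ∂F/∂x + (∂F/∂y)·y' = 0. Rearranging,
  dy/dx = -(∂F/∂x)/(∂F/∂y) = -(3x^2 - 2y)/(-2x + 4y^3) = (3x^2/2 - y)/(x - 2y^3)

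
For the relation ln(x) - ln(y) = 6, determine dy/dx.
Apply d/dx to both sides, remembering that y depends on x. Each occurrence of y therefore brings in a y' = dy/dx via the chain rule.

With F(x, y) equal to the left-hand side minus the right, differentiate F term by term:
  d/dx[ln(x)] = 1/x
  d/dx[-ln(y)] = -y'/y
  d/dx[-6] = 0
Adding these up, d/dx[F] = 0 becomes
  (1/x) + (-1/y)·y' = 0,
so isolating y',
  dy/dx = -(1/x)/(-1/y) = y/x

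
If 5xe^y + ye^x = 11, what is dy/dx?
Take d/dx of both sides. Since y is implicitly a function of x, the chain rule attaches a y' = dy/dx factor whenever we differentiate through y.

Set F(x, y) = (left side) − (right side), so the curve is F = 0. Differentiating each term of F:
  d/dx[5x·e^(y)] = 5x·y'·e^(y) + 5e^(y)
  d/dx[y·e^(x)] = y·e^(x) + y'·e^(x)
  d/dx[-11] = 0

Collecting, the y'-free part is the partial derivative in x and the y' coefficient is the partial derivative in y:
  ∂F/∂x = y·e^(x) + 5e^(y)
  ∂F/∂y = 5x·e^(y) + e^(x)

so d/dx[F(x, y(x))] = ∂F/∂x + (∂F/∂y)·y' = 0. Rearranging,
  dy/dx = -(∂F/∂x)/(∂F/∂y) = -(y·e^(x) + 5e^(y))/(5x·e^(y) + e^(x)) = (-y·e^(x) - 5e^(y))/(5x·e^(y) + e^(x))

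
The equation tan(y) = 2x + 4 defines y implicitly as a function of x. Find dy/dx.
Apply d/dx to both sides, remembering that y depends on x. Each occurrence of y therefore brings in a y' = dy/dx via the chain rule.

With F(x, y) equal to the left-hand side minus the right, differentiate F term by term:
  d/dx[-2x] = -2
  d/dx[tan(y)] = y'(tan(y)^2 + 1)
  d/dx[-4] = 0
Adding these up, d/dx[F] = 0 becomes
  (-2) + (tan(y)^2 + 1)·y' = 0,
so isolating y',
  dy/dx = -(-2)/(tan(y)^2 + 1) = 2cos(y)^2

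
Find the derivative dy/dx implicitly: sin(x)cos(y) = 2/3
Take d/dx of both sides. Since y is implicitly a function of x, the chain rule attaches a y' = dy/dx factor whenever we differentiate through y.

Set F(x, y) = (left side) − (right side), so the curve is F = 0. Differentiating each term of F:
  d/dx[sin(x)·cos(y)] = -y'·sin(x)·sin(y) + cos(x)·cos(y)
  d/dx[-2/3] = 0

Collecting, the y'-free part is the partial derivative in x and the y' coefficient is the partial derivative in y:
  ∂F/∂x = cos(x)·cos(y)
  ∂F/∂y = -sin(x)·sin(y)

so d/dx[F(x, y(x))] = ∂F/∂x + (∂F/∂y)·y' = 0. Rearranging,
  dy/dx = -(∂F/∂x)/(∂F/∂y) = -(cos(x)·cos(y))/(-sin(x)·sin(y)) = 1/(tan(x)·tan(y))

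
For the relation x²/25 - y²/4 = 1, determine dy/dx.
Differentiate the relation implicitly: treat y = y(x) and apply the chain rule, so every y-derivative picks up a y' = dy/dx factor.

With everything moved to the left-hand side, differentiate term by term:
  d/dx[x^2/25] = 2x/25
  d/dx[-y^2/4] = -y·y'/2
  d/dx[-1] = 0

Separating the contributions that come from x directly and those that come through y:
  without y':      2x/25
  multiplying y':  -y/2

so (2x/25) + (-y/2)·y' = 0, and therefore
  dy/dx = -(2x/25)/(-y/2) = 4x/(25y)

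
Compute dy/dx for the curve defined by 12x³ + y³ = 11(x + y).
Take d/dx of both sides. Since y is implicitly a function of x, the chain rule attaches a y' = dy/dx factor whenever we differentiate through y.

Set F(x, y) = (left side) − (right side), so the curve is F = 0. Differentiating each term of F:
  d/dx[12x^3] = 36x^2
  d/dx[-11x] = -11
  d/dx[y^3] = 3y^2·y'
  d/dx[-11y] = -11·y'

Collecting, the y'-free part is the partial derivative in x and the y' coefficient is the partial derivative in y:
  ∂F/∂x = 36x^2 - 11
  ∂F/∂y = 3y^2 - 11

so d/dx[F(x, y(x))] = ∂F/∂x + (∂F/∂y)·y' = 0. Rearranging,
  dy/dx = -(∂F/∂x)/(∂F/∂y) = -(36x^2 - 11)/(3y^2 - 11) = (11 - 36x^2)/(3y^2 - 11)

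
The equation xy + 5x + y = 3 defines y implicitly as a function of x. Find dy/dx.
Differentiate both sides with respect to x, treating y as y(x). By the chain rule, any term containing y contributes a factor of y' = dy/dx when we differentiate it.

Move every term to one side and write the relation as F(x, y) = 0. Term by term,
  d/dx[xy] = x·y' + y
  d/dx[5x] = 5
  d/dx[y] = y'
  d/dx[-3] = 0

The pieces without y' make up ∂F/∂x and the coefficient of y' is ∂F/∂y:
  ∂F/∂x = y + 5,
  ∂F/∂y = x + 1.

Since d/dx[F] = ∂F/∂x + (∂F/∂y)·y' = 0, solve for y':
  (∂F/∂y)·y' = -∂F/∂x
  dy/dx = -(∂F/∂x)/(∂F/∂y) = -(y + 5)/(x + 1) = (-y - 5)/(x + 1)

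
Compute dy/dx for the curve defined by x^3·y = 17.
Apply d/dx to both sides, remembering that y depends on x. Each occurrence of y therefore brings in a y' = dy/dx via the chain rule.

With F(x, y) equal to the left-hand side minus the right, differentiate F term by term:
  d/dx[x^3y] = x^3·y' + 3x^2y
  d/dx[-17] = 0
Adding these up, d/dx[F] = 0 becomes
  (3x^2y) + (x^3)·y' = 0,
so isolating y',
  dy/dx = -(3x^2y)/(x^3) = -3y/x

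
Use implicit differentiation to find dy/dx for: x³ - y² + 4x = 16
Apply d/dx to both sides, remembering that y depends on x. Each occurrence of y therefore brings in a y' = dy/dx via the chain rule.

With F(x, y) equal to the left-hand side minus the right, differentiate F term by term:
  d/dx[x^3] = 3x^2
  d/dx[4x] = 4
  d/dx[-y^2] = -2y·y'
  d/dx[-16] = 0
Adding these up, d/dx[F] = 0 becomes
  (3x^2 + 4) + (-2y)·y' = 0,
so isolating y',
  dy/dx = -(3x^2 + 4)/(-2y) = (3x^2 + 4)/(2y)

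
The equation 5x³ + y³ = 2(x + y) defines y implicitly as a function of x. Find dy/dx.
Take d/dx of both sides. Since y is implicitly a function of x, the chain rule attaches a y' = dy/dx factor whenever we differentiate through y.

Set F(x, y) = (left side) − (right side), so the curve is F = 0. Differentiating each term of F:
  d/dx[5x^3] = 15x^2
  d/dx[-2x] = -2
  d/dx[y^3] = 3y^2·y'
  d/dx[-2y] = -2·y'

Collecting, the y'-free part is the partial derivative in x and the y' coefficient is the partial derivative in y:
  ∂F/∂x = 15x^2 - 2
  ∂F/∂y = 3y^2 - 2

so d/dx[F(x, y(x))] = ∂F/∂x + (∂F/∂y)·y' = 0. Rearranging,
  dy/dx = -(∂F/∂x)/(∂F/∂y) = -(15x^2 - 2)/(3y^2 - 2) = (2 - 15x^2)/(3y^2 - 2)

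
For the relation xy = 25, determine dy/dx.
Differentiate the relation implicitly: treat y = y(x) and apply the chain rule, so every y-derivative picks up a y' = dy/dx factor.

With everything moved to the left-hand side, differentiate term by term:
  d/dx[xy] = x·y' + y
  d/dx[-25] = 0

Separating the contributions that come from x directly and those that come through y:
  without y':      y
  multiplying y':  x

so (y) + (x)·y' = 0, and therefore
  dy/dx = -(y)/(x) = -y/x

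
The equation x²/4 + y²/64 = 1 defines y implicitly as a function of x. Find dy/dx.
Differentiate the relation implicitly: treat y = y(x) and apply the chain rule, so every y-derivative picks up a y' = dy/dx factor.

With everything moved to the left-hand side, differentiate term by term:
  d/dx[x^2/4] = x/2
  d/dx[y^2/64] = y·y'/32
  d/dx[-1] = 0

Separating the contributions that come from x directly and those that come through y:
  without y':      x/2
  multiplying y':  y/32

so (x/2) + (y/32)·y' = 0, and therefore
  dy/dx = -(x/2)/(y/32) = -16x/y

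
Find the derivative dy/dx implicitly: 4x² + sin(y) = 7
Differentiate the relation implicitly: treat y = y(x) and apply the chain rule, so every y-derivative picks up a y' = dy/dx factor.

With everything moved to the left-hand side, differentiate term by term:
  d/dx[4x^2] = 8x
  d/dx[sin(y)] = y'·cos(y)
  d/dx[-7] = 0

Separating the contributions that come from x directly and those that come through y:
  without y':      8x
  multiplying y':  cos(y)

so (8x) + (cos(y))·y' = 0, and therefore
  dy/dx = -(8x)/(cos(y)) = -8x/cos(y)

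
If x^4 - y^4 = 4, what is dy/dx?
Take d/dx of both sides. Since y is implicitly a function of x, the chain rule attaches a y' = dy/dx factor whenever we differentiate through y.

Set F(x, y) = (left side) − (right side), so the curve is F = 0. Differentiating each term of F:
  d/dx[x^4] = 4x^3
  d/dx[-y^4] = -4y^3·y'
  d/dx[-4] = 0

Collecting, the y'-free part is the partial derivative in x and the y' coefficient is the partial derivative in y:
  ∂F/∂x = 4x^3
  ∂F/∂y = -4y^3

so d/dx[F(x, y(x))] = ∂F/∂x + (∂F/∂y)·y' = 0. Rearranging,
  dy/dx = -(∂F/∂x)/(∂F/∂y) = -(4x^3)/(-4y^3) = x^3/y^3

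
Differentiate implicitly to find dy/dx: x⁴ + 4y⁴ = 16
Differentiate both sides with respect to x, treating y as y(x). By the chain rule, any term containing y contributes a factor of y' = dy/dx when we differentiate it.

Move every term to one side and write the relation as F(x, y) = 0. Term by term,
  d/dx[x^4] = 4x^3
  d/dx[4y^4] = 16y^3·y'
  d/dx[-16] = 0

The pieces without y' make up ∂F/∂x and the coefficient of y' is ∂F/∂y:
  ∂F/∂x = 4x^3,
  ∂F/∂y = 16y^3.

Since d/dx[F] = ∂F/∂x + (∂F/∂y)·y' = 0, solve for y':
  (∂F/∂y)·y' = -∂F/∂x
  dy/dx = -(∂F/∂x)/(∂F/∂y) = -(4x^3)/(16y^3) = -x^3/(4y^3)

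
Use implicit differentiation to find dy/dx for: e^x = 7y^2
Differentiate both sides with respect to x, treating y as y(x). By the chain rule, any term containing y contributes a factor of y' = dy/dx when we differentiate it.

Move every term to one side and write the relation as F(x, y) = 0. Term by term,
  d/dx[-7y^2] = -14y·y'
  d/dx[e^(x)] = e^(x)

The pieces without y' make up ∂F/∂x and the coefficient of y' is ∂F/∂y:
  ∂F/∂x = e^(x),
  ∂F/∂y = -14y.

Since d/dx[F] = ∂F/∂x + (∂F/∂y)·y' = 0, solve for y':
  (∂F/∂y)·y' = -∂F/∂x
  dy/dx = -(∂F/∂x)/(∂F/∂y) = -(e^(x))/(-14y) = e^(x)/(14y)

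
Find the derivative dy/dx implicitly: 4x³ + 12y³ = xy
Take d/dx of both sides. Since y is implicitly a function of x, the chain rule attaches a y' = dy/dx factor whenever we differentiate through y.

Set F(x, y) = (left side) − (right side), so the curve is F = 0. Differentiating each term of F:
  d/dx[4x^3] = 12x^2
  d/dx[-xy] = -x·y' - y
  d/dx[12y^3] = 36y^2·y'

Collecting, the y'-free part is the partial derivative in x and the y' coefficient is the partial derivative in y:
  ∂F/∂x = 12x^2 - y
  ∂F/∂y = -x + 36y^2

so d/dx[F(x, y(x))] = ∂F/∂x + (∂F/∂y)·y' = 0. Rearranging,
  dy/dx = -(∂F/∂x)/(∂F/∂y) = -(12x^2 - y)/(-x + 36y^2) = (12x^2 - y)/(x - 36y^2)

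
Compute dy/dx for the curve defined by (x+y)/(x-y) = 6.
Differentiate the relation implicitly: treat y = y(x) and apply the chain rule, so every y-derivative picks up a y' = dy/dx factor.

With everything moved to the left-hand side, differentiate term by term:
  d/dx[(x + y)/(x - y)] = (y' + 1)/(x - y) + (x + y)(y' - 1)/(x - y)^2
  d/dx[-6] = 0

Separating the contributions that come from x directly and those that come through y:
  without y':      1/(x - y) - (x + y)/(x - y)^2
  multiplying y':  1/(x - y) + (x + y)/(x - y)^2

so (1/(x - y) - (x + y)/(x - y)^2) + (1/(x - y) + (x + y)/(x - y)^2)·y' = 0, and therefore
  dy/dx = -(1/(x - y) - (x + y)/(x - y)^2)/(1/(x - y) + (x + y)/(x - y)^2)
        = -(-2y/(x - y)^2)/(2x/(x - y)^2) = y/x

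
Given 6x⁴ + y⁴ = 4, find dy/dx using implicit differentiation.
Apply d/dx to both sides, remembering that y depends on x. Each occurrence of y therefore brings in a y' = dy/dx via the chain rule.

With F(x, y) equal to the left-hand side minus the right, differentiate F term by term:
  d/dx[6x^4] = 24x^3
  d/dx[y^4] = 4y^3·y'
  d/dx[-4] = 0
Adding these up, d/dx[F] = 0 becomes
  (24x^3) + (4y^3)·y' = 0,
so isolating y',
  dy/dx = -(24x^3)/(4y^3) = -6x^3/y^3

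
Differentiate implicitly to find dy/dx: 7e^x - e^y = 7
Differentiate both sides with respect to x, treating y as y(x). By the chain rule, any term containing y contributes a factor of y' = dy/dx when we differentiate it.

Move every term to one side and write the relation as F(x, y) = 0. Term by term,
  d/dx[7e^(x)] = 7e^(x)
  d/dx[-e^(y)] = -y'·e^(y)
  d/dx[-7] = 0

The pieces without y' make up ∂F/∂x and the coefficient of y' is ∂F/∂y:
  ∂F/∂x = 7e^(x),
  ∂F/∂y = -e^(y).

Since d/dx[F] = ∂F/∂x + (∂F/∂y)·y' = 0, solve for y':
  (∂F/∂y)·y' = -∂F/∂x
  dy/dx = -(∂F/∂x)/(∂F/∂y) = -(7e^(x))/(-e^(y)) = 7e^(x - y)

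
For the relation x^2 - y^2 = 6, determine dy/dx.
Take d/dx of both sides. Since y is implicitly a function of x, the chain rule attaches a y' = dy/dx factor whenever we differentiate through y.

Set F(x, y) = (left side) − (right side), so the curve is F = 0. Differentiating each term of F:
  d/dx[x^2] = 2x
  d/dx[-y^2] = -2y·y'
  d/dx[-6] = 0

Collecting, the y'-free part is the partial derivative in x and the y' coefficient is the partial derivative in y:
  ∂F/∂x = 2x
  ∂F/∂y = -2y

so d/dx[F(x, y(x))] = ∂F/∂x + (∂F/∂y)·y' = 0. Rearranging,
  dy/dx = -(∂F/∂x)/(∂F/∂y) = -(2x)/(-2y) = x/y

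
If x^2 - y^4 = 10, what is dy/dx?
Take d/dx of both sides. Since y is implicitly a function of x, the chain rule attaches a y' = dy/dx factor whenever we differentiate through y.

Set F(x, y) = (left side) − (right side), so the curve is F = 0. Differentiating each term of F:
  d/dx[x^2] = 2x
  d/dx[-y^4] = -4y^3·y'
  d/dx[-10] = 0

Collecting, the y'-free part is the partial derivative in x and the y' coefficient is the partial derivative in y:
  ∂F/∂x = 2x
  ∂F/∂y = -4y^3

so d/dx[F(x, y(x))] = ∂F/∂x + (∂F/∂y)·y' = 0. Rearranging,
  dy/dx = -(∂F/∂x)/(∂F/∂y) = -(2x)/(-4y^3) = x/(2y^3)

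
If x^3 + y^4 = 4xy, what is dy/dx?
Apply d/dx to both sides, remembering that y depends on x. Each occurrence of y therefore brings in a y' = dy/dx via the chain rule.

With F(x, y) equal to the left-hand side minus the right, differentiate F term by term:
  d/dx[x^3] = 3x^2
  d/dx[-4xy] = -4x·y' - 4y
  d/dx[y^4] = 4y^3·y'
Adding these up, d/dx[F] = 0 becomes
  (3x^2 - 4y) + (-4x + 4y^3)·y' = 0,
so isolating y',
  dy/dx = -(3x^2 - 4y)/(-4x + 4y^3) = (3x^2/4 - y)/(x - y^3)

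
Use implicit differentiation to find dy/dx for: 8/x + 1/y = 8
Apply d/dx to both sides, remembering that y depends on x. Each occurrence of y therefore brings in a y' = dy/dx via the chain rule.

With F(x, y) equal to the left-hand side minus the right, differentiate F term by term:
  d/dx[1/y] = -y'/y^2
  d/dx[8/x] = -8/x^2
  d/dx[-8] = 0
Adding these up, d/dx[F] = 0 becomes
  (-8/x^2) + (-1/y^2)·y' = 0,
so isolating y',
  dy/dx = -(-8/x^2)/(-1/y^2) = -8y^2/x^2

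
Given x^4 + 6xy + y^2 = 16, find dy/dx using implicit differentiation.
Differentiate the relation implicitly: treat y = y(x) and apply the chain rule, so every y-derivative picks up a y' = dy/dx factor.

With everything moved to the left-hand side, differentiate term by term:
  d/dx[x^4] = 4x^3
  d/dx[6xy] = 6x·y' + 6y
  d/dx[y^2] = 2y·y'
  d/dx[-16] = 0

Separating the contributions that come from x directly and those that come through y:
  without y':      4x^3 + 6y
  multiplying y':  6x + 2y

so (4x^3 + 6y) + (6x + 2y)·y' = 0, and therefore
  dy/dx = -(4x^3 + 6y)/(6x + 2y) = (-2x^3 - 3y)/(3x + y)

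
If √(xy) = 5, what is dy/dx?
Differentiate the relation implicitly: treat y = y(x) and apply the chain rule, so every y-derivative picks up a y' = dy/dx factor.

With everything moved to the left-hand side, differentiate term by term:
  d/dx[√(xy)] = √(xy)(x·y'/2 + y/2)/(xy)
  d/dx[-5] = 0

Separating the contributions that come from x directly and those that come through y:
  without y':      √(xy)/(2x)
  multiplying y':  √(xy)/(2y)

so (√(xy)/(2x)) + (√(xy)/(2y))·y' = 0, and therefore
  dy/dx = -(√(xy)/(2x))/(√(xy)/(2y)) = -y/x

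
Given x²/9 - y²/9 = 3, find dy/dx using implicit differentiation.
Differentiate the relation implicitly: treat y = y(x) and apply the chain rule, so every y-derivative picks up a y' = dy/dx factor.

With everything moved to the left-hand side, differentiate term by term:
  d/dx[x^2/9] = 2x/9
  d/dx[-y^2/9] = -2y·y'/9
  d/dx[-3] = 0

Separating the contributions that come from x directly and those that come through y:
  without y':      2x/9
  multiplying y':  -2y/9

so (2x/9) + (-2y/9)·y' = 0, and therefore
  dy/dx = -(2x/9)/(-2y/9) = x/y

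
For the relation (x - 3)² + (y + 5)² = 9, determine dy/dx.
Differentiate the relation implicitly: treat y = y(x) and apply the chain rule, so every y-derivative picks up a y' = dy/dx factor.

With everything moved to the left-hand side, differentiate term by term:
  d/dx[(x - 3)^2] = 2x - 6
  d/dx[(y + 5)^2] = 2·y'(y + 5)
  d/dx[-9] = 0

Separating the contributions that come from x directly and those that come through y:
  without y':      2x - 6
  multiplying y':  2y + 10

so (2x - 6) + (2y + 10)·y' = 0, and therefore
  dy/dx = -(2x - 6)/(2y + 10) = (3 - x)/(y + 5)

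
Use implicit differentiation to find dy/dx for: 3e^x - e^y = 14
Differentiate both sides with respect to x, treating y as y(x). By the chain rule, any term containing y contributes a factor of y' = dy/dx when we differentiate it.

Move every term to one side and write the relation as F(x, y) = 0. Term by term,
  d/dx[3e^(x)] = 3e^(x)
  d/dx[-e^(y)] = -y'·e^(y)
  d/dx[-14] = 0

The pieces without y' make up ∂F/∂x and the coefficient of y' is ∂F/∂y:
  ∂F/∂x = 3e^(x),
  ∂F/∂y = -e^(y).

Since d/dx[F] = ∂F/∂x + (∂F/∂y)·y' = 0, solve for y':
  (∂F/∂y)·y' = -∂F/∂x
  dy/dx = -(∂F/∂x)/(∂F/∂y) = -(3e^(x))/(-e^(y)) = 3e^(x - y)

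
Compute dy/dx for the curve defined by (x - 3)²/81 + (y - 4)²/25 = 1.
Apply d/dx to both sides, remembering that y depends on x. Each occurrence of y therefore brings in a y' = dy/dx via the chain rule.

With F(x, y) equal to the left-hand side minus the right, differentiate F term by term:
  d/dx[(x - 3)^2/81] = 2x/81 - 2/27
  d/dx[(y - 4)^2/25] = 2·y'(y - 4)/25
  d/dx[-1] = 0
Adding these up, d/dx[F] = 0 becomes
  (2x/81 - 2/27) + (2y/25 - 8/25)·y' = 0,
so isolating y',
  dy/dx = -(2x/81 - 2/27)/(2y/25 - 8/25)
        = -(2(x - 3)/81)/(2(y - 4)/25) = 25(3 - x)/(81(y - 4))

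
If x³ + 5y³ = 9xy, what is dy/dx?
Apply d/dx to both sides, remembering that y depends on x. Each occurrence of y therefore brings in a y' = dy/dx via the chain rule.

With F(x, y) equal to the left-hand side minus the right, differentiate F term by term:
  d/dx[x^3] = 3x^2
  d/dx[-9xy] = -9x·y' - 9y
  d/dx[5y^3] = 15y^2·y'
Adding these up, d/dx[F] = 0 becomes
  (3x^2 - 9y) + (-9x + 15y^2)·y' = 0,
so isolating y',
  dy/dx = -(3x^2 - 9y)/(-9x + 15y^2) = (x^2 - 3y)/(3x - 5y^2)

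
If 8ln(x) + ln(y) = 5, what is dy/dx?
Differentiate both sides with respect to x, treating y as y(x). By the chain rule, any term containing y contributes a factor of y' = dy/dx when we differentiate it.

Move every term to one side and write the relation as F(x, y) = 0. Term by term,
  d/dx[8ln(x)] = 8/x
  d/dx[ln(y)] = y'/y
  d/dx[-5] = 0

The pieces without y' make up ∂F/∂x and the coefficient of y' is ∂F/∂y:
  ∂F/∂x = 8/x,
  ∂F/∂y = 1/y.

Since d/dx[F] = ∂F/∂x + (∂F/∂y)·y' = 0, solve for y':
  (∂F/∂y)·y' = -∂F/∂x
  dy/dx = -(∂F/∂x)/(∂F/∂y) = -(8/x)/(1/y) = -8y/x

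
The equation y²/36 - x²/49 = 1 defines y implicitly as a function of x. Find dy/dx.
Apply d/dx to both sides, remembering that y depends on x. Each occurrence of y therefore brings in a y' = dy/dx via the chain rule.

With F(x, y) equal to the left-hand side minus the right, differentiate F term by term:
  d/dx[-x^2/49] = -2x/49
  d/dx[y^2/36] = y·y'/18
  d/dx[-1] = 0
Adding these up, d/dx[F] = 0 becomes
  (-2x/49) + (y/18)·y' = 0,
so isolating y',
  dy/dx = -(-2x/49)/(y/18) = 36x/(49y)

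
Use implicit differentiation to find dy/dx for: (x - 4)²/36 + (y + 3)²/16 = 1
Differentiate the relation implicitly: treat y = y(x) and apply the chain rule, so every y-derivative picks up a y' = dy/dx factor.

With everything moved to the left-hand side, differentiate term by term:
  d/dx[(x - 4)^2/36] = x/18 - 2/9
  d/dx[(y + 3)^2/16] = y'(y + 3)/8
  d/dx[-1] = 0

Separating the contributions that come from x directly and those that come through y:
  without y':      x/18 - 2/9
  multiplying y':  y/8 + 3/8

so (x/18 - 2/9) + (y/8 + 3/8)·y' = 0, and therefore
  dy/dx = -(x/18 - 2/9)/(y/8 + 3/8)
        = -((x - 4)/18)/((y + 3)/8) = 4(4 - x)/(9(y + 3))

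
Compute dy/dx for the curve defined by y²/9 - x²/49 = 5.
Take d/dx of both sides. Since y is implicitly a function of x, the chain rule attaches a y' = dy/dx factor whenever we differentiate through y.

Set F(x, y) = (left side) − (right side), so the curve is F = 0. Differentiating each term of F:
  d/dx[-x^2/49] = -2x/49
  d/dx[y^2/9] = 2y·y'/9
  d/dx[-5] = 0

Collecting, the y'-free part is the partial derivative in x and the y' coefficient is the partial derivative in y:
  ∂F/∂x = -2x/49
  ∂F/∂y = 2y/9

so d/dx[F(x, y(x))] = ∂F/∂x + (∂F/∂y)·y' = 0. Rearranging,
  dy/dx = -(∂F/∂x)/(∂F/∂y) = -(-2x/49)/(2y/9) = 9x/(49y)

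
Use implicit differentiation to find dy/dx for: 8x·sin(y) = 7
Apply d/dx to both sides, remembering that y depends on x. Each occurrence of y therefore brings in a y' = dy/dx via the chain rule.

With F(x, y) equal to the left-hand side minus the right, differentiate F term by term:
  d/dx[8x·sin(y)] = 8x·y'·cos(y) + 8sin(y)
  d/dx[-7] = 0
Adding these up, d/dx[F] = 0 becomes
  (8sin(y)) + (8x·cos(y))·y' = 0,
so isolating y',
  dy/dx = -(8sin(y))/(8x·cos(y)) = -tan(y)/x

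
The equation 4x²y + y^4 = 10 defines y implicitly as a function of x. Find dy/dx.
Apply d/dx to both sides, remembering that y depends on x. Each occurrence of y therefore brings in a y' = dy/dx via the chain rule.

With F(x, y) equal to the left-hand side minus the right, differentiate F term by term:
  d/dx[4x^2y] = 4x^2·y' + 8xy
  d/dx[y^4] = 4y^3·y'
  d/dx[-10] = 0
Adding these up, d/dx[F] = 0 becomes
  (8xy) + (4x^2 + 4y^3)·y' = 0,
so isolating y',
  dy/dx = -(8xy)/(4x^2 + 4y^3) = -2xy/(x^2 + y^3)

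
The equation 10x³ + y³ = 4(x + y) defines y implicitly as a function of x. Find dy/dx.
Differentiate both sides with respect to x, treating y as y(x). By the chain rule, any term containing y contributes a factor of y' = dy/dx when we differentiate it.

Move every term to one side and write the relation as F(x, y) = 0. Term by term,
  d/dx[10x^3] = 30x^2
  d/dx[-4x] = -4
  d/dx[y^3] = 3y^2·y'
  d/dx[-4y] = -4·y'

The pieces without y' make up ∂F/∂x and the coefficient of y' is ∂F/∂y:
  ∂F/∂x = 30x^2 - 4,
  ∂F/∂y = 3y^2 - 4.

Since d/dx[F] = ∂F/∂x + (∂F/∂y)·y' = 0, solve for y':
  (∂F/∂y)·y' = -∂F/∂x
  dy/dx = -(∂F/∂x)/(∂F/∂y) = -(30x^2 - 4)/(3y^2 - 4) = 2(2 - 15x^2)/(3y^2 - 4)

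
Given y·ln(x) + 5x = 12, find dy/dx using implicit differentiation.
Differentiate both sides with respect to x, treating y as y(x). By the chain rule, any term containing y contributes a factor of y' = dy/dx when we differentiate it.

Move every term to one side and write the relation as F(x, y) = 0. Term by term,
  d/dx[5x] = 5
  d/dx[y·ln(x)] = y'·ln(x) + y/x
  d/dx[-12] = 0

The pieces without y' make up ∂F/∂x and the coefficient of y' is ∂F/∂y:
  ∂F/∂x = 5 + y/x,
  ∂F/∂y = ln(x).

Since d/dx[F] = ∂F/∂x + (∂F/∂y)·y' = 0, solve for y':
  (∂F/∂y)·y' = -∂F/∂x
  dy/dx = -(∂F/∂x)/(∂F/∂y) = -(5 + y/x)/(ln(x))
        = -((5x + y)/x)/(ln(x)) = (-5x - y)/(x·ln(x))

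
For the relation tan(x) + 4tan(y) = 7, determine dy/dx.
Differentiate the relation implicitly: treat y = y(x) and apply the chain rule, so every y-derivative picks up a y' = dy/dx factor.

With everything moved to the left-hand side, differentiate term by term:
  d/dx[tan(x)] = tan(x)^2 + 1
  d/dx[4tan(y)] = 4·y'(tan(y)^2 + 1)
  d/dx[-7] = 0

Separating the contributions that come from x directly and those that come through y:
  without y':      tan(x)^2 + 1
  multiplying y':  4tan(y)^2 + 4

so (tan(x)^2 + 1) + (4tan(y)^2 + 4)·y' = 0, and therefore
  dy/dx = -(tan(x)^2 + 1)/(4tan(y)^2 + 4) = -cos(y)^2/(4cos(x)^2)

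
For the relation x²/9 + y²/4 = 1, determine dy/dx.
Differentiate both sides with respect to x, treating y as y(x). By the chain rule, any term containing y contributes a factor of y' = dy/dx when we differentiate it.

Move every term to one side and write the relation as F(x, y) = 0. Term by term,
  d/dx[x^2/9] = 2x/9
  d/dx[y^2/4] = y·y'/2
  d/dx[-1] = 0

The pieces without y' make up ∂F/∂x and the coefficient of y' is ∂F/∂y:
  ∂F/∂x = 2x/9,
  ∂F/∂y = y/2.

Since d/dx[F] = ∂F/∂x + (∂F/∂y)·y' = 0, solve for y':
  (∂F/∂y)·y' = -∂F/∂x
  dy/dx = -(∂F/∂x)/(∂F/∂y) = -(2x/9)/(y/2) = -4x/(9y)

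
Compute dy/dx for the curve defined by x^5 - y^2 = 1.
Differentiate the relation implicitly: treat y = y(x) and apply the chain rule, so every y-derivative picks up a y' = dy/dx factor.

With everything moved to the left-hand side, differentiate term by term:
  d/dx[x^5] = 5x^4
  d/dx[-y^2] = -2y·y'
  d/dx[-1] = 0

Separating the contributions that come from x directly and those that come through y:
  without y':      5x^4
  multiplying y':  -2y

so (5x^4) + (-2y)·y' = 0, and therefore
  dy/dx = -(5x^4)/(-2y) = 5x^4/(2y)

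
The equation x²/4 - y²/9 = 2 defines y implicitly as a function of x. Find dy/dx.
Differentiate the relation implicitly: treat y = y(x) and apply the chain rule, so every y-derivative picks up a y' = dy/dx factor.

With everything moved to the left-hand side, differentiate term by term:
  d/dx[x^2/4] = x/2
  d/dx[-y^2/9] = -2y·y'/9
  d/dx[-2] = 0

Separating the contributions that come from x directly and those that come through y:
  without y':      x/2
  multiplying y':  -2y/9

so (x/2) + (-2y/9)·y' = 0, and therefore
  dy/dx = -(x/2)/(-2y/9) = 9x/(4y)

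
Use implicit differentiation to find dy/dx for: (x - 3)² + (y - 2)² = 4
Differentiate the relation implicitly: treat y = y(x) and apply the chain rule, so every y-derivative picks up a y' = dy/dx factor.

With everything moved to the left-hand side, differentiate term by term:
  d/dx[(x - 3)^2] = 2x - 6
  d/dx[(y - 2)^2] = 2·y'(y - 2)
  d/dx[-4] = 0

Separating the contributions that come from x directly and those that come through y:
  without y':      2x - 6
  multiplying y':  2y - 4

so (2x - 6) + (2y - 4)·y' = 0, and therefore
  dy/dx = -(2x - 6)/(2y - 4) = (3 - x)/(y - 2)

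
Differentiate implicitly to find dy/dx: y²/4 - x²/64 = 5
Differentiate the relation implicitly: treat y = y(x) and apply the chain rule, so every y-derivative picks up a y' = dy/dx factor.

With everything moved to the left-hand side, differentiate term by term:
  d/dx[-x^2/64] = -x/32
  d/dx[y^2/4] = y·y'/2
  d/dx[-5] = 0

Separating the contributions that come from x directly and those that come through y:
  without y':      -x/32
  multiplying y':  y/2

so (-x/32) + (y/2)·y' = 0, and therefore
  dy/dx = -(-x/32)/(y/2) = x/(16y)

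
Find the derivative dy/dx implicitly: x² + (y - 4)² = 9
Take d/dx of both sides. Since y is implicitly a function of x, the chain rule attaches a y' = dy/dx factor whenever we differentiate through y.

Set F(x, y) = (left side) − (right side), so the curve is F = 0. Differentiating each term of F:
  d/dx[x^2] = 2x
  d/dx[(y - 4)^2] = 2·y'(y - 4)
  d/dx[-9] = 0

Collecting, the y'-free part is the partial derivative in x and the y' coefficient is the partial derivative in y:
  ∂F/∂x = 2x
  ∂F/∂y = 2y - 8

so d/dx[F(x, y(x))] = ∂F/∂x + (∂F/∂y)·y' = 0. Rearranging,
  dy/dx = -(∂F/∂x)/(∂F/∂y) = -(2x)/(2y - 8) = -x/(y - 4)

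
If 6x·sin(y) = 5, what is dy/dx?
Apply d/dx to both sides, remembering that y depends on x. Each occurrence of y therefore brings in a y' = dy/dx via the chain rule.

With F(x, y) equal to the left-hand side minus the right, differentiate F term by term:
  d/dx[6x·sin(y)] = 6x·y'·cos(y) + 6sin(y)
  d/dx[-5] = 0
Adding these up, d/dx[F] = 0 becomes
  (6sin(y)) + (6x·cos(y))·y' = 0,
so isolating y',
  dy/dx = -(6sin(y))/(6x·cos(y)) = -tan(y)/x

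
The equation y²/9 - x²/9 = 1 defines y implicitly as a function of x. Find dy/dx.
Differentiate the relation implicitly: treat y = y(x) and apply the chain rule, so every y-derivative picks up a y' = dy/dx factor.

With everything moved to the left-hand side, differentiate term by term:
  d/dx[-x^2/9] = -2x/9
  d/dx[y^2/9] = 2y·y'/9
  d/dx[-1] = 0

Separating the contributions that come from x directly and those that come through y:
  without y':      -2x/9
  multiplying y':  2y/9

so (-2x/9) + (2y/9)·y' = 0, and therefore
  dy/dx = -(-2x/9)/(2y/9) = x/y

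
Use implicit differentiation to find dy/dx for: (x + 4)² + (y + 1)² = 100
Apply d/dx to both sides, remembering that y depends on x. Each occurrence of y therefore brings in a y' = dy/dx via the chain rule.

With F(x, y) equal to the left-hand side minus the right, differentiate F term by term:
  d/dx[(x + 4)^2] = 2x + 8
  d/dx[(y + 1)^2] = 2·y'(y + 1)
  d/dx[-100] = 0
Adding these up, d/dx[F] = 0 becomes
  (2x + 8) + (2y + 2)·y' = 0,
so isolating y',
  dy/dx = -(2x + 8)/(2y + 2) = (-x - 4)/(y + 1)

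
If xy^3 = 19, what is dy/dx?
Apply d/dx to both sides, remembering that y depends on x. Each occurrence of y therefore brings in a y' = dy/dx via the chain rule.

With F(x, y) equal to the left-hand side minus the right, differentiate F term by term:
  d/dx[xy^3] = 3xy^2·y' + y^3
  d/dx[-19] = 0
Adding these up, d/dx[F] = 0 becomes
  (y^3) + (3xy^2)·y' = 0,
so isolating y',
  dy/dx = -(y^3)/(3xy^2) = -y/(3x)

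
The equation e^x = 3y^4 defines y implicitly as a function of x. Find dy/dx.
Differentiate the relation implicitly: treat y = y(x) and apply the chain rule, so every y-derivative picks up a y' = dy/dx factor.

With everything moved to the left-hand side, differentiate term by term:
  d/dx[-3y^4] = -12y^3·y'
  d/dx[e^(x)] = e^(x)

Separating the contributions that come from x directly and those that come through y:
  without y':      e^(x)
  multiplying y':  -12y^3

so (e^(x)) + (-12y^3)·y' = 0, and therefore
  dy/dx = -(e^(x))/(-12y^3) = e^(x)/(12y^3)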